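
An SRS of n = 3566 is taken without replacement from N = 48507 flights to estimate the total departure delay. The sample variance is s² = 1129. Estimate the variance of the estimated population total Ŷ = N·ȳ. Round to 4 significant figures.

Var(Ŷ) = N²·Var(ȳ) = N²·(1 − n/N)·s²/n.
f = 3566/48507 = 0.07351516; Var(ȳ) = 0.92648484·1129/3566 = 0.29332624.
Var(Ŷ) = 48507² · 0.29332624 = 6.9017583 × 10^8.

6.902 × 10^8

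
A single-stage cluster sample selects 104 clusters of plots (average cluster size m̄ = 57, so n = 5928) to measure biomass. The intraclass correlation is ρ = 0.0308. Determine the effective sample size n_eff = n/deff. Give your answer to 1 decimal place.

deff = 1 + (57 − 1)·0.0308 = 1 + 1.7248 = 2.7248.
n_eff = 5928 / 2.7248 = 2175.6.

2175.6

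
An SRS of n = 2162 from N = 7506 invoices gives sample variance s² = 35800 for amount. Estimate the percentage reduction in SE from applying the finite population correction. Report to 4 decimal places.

15.6221

f = n/N = 2162/7506 = 0.28803624.
SE_no-fpc = √(s²/n) = 4.0692434; SE_fpc = √((1−f)s²/n) = 3.433544.
Ratio = √(1−f) = 0.84377945. Reduction = 100·(1 − 0.84377945) = 15.6221%.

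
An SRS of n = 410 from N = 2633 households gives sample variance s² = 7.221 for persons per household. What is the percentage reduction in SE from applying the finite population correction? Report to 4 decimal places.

8.1151

f = n/N = 410/2633 = 0.15571591.
SE_no-fpc = √(s²/n) = 0.13271095; SE_fpc = √((1−f)s²/n) = 0.12194136.
Ratio = √(1−f) = 0.91884933. Reduction = 100·(1 − 0.91884933) = 8.1151%.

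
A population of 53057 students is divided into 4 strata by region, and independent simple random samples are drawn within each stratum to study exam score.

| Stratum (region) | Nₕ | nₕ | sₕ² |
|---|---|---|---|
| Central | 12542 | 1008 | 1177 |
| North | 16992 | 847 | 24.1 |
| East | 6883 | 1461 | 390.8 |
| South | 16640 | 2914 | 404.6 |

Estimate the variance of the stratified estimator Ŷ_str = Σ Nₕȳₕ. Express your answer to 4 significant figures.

Var(Ŷ_str) = Σₕ Nₕ²(1 − fₕ)sₕ²/nₕ.
Central: 12542²·(1 − 1008/12542)·1177/1008 = 1.6891284 × 10^8.
North: 16992²·(1 − 847/16992)·24.1/847 = 7.8057777 × 10^6.
East: 6883²·(1 − 1461/6883)·390.8/1461 = 9.9825529 × 10^6.
South: 16640²·(1 − 2914/16640)·404.6/2914 = 3.1712731 × 10^7.
Sum = 2.184139 × 10^8.

2.184 × 10^8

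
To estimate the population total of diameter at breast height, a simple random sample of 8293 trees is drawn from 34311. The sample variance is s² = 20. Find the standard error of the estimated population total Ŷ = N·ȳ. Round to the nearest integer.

1467

Var(Ŷ) = N²·Var(ȳ) = N²·(1 − n/N)·s²/n.
f = 8293/34311 = 0.24170091; Var(ȳ) = 0.75829909·20/8293 = 0.0018287691.
Var(Ŷ) = 34311² · 0.0018287691 = 2.1529088 × 10^6.
SE(Ŷ) = √(2.1529088 × 10^6) = 1467.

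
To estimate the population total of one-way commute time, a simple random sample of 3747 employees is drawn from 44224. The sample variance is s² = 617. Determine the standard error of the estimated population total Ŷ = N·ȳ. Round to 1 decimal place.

Var(Ŷ) = N²·Var(ȳ) = N²·(1 − n/N)·s²/n.
f = 3747/44224 = 0.08472775; Var(ȳ) = 0.91527225·617/3747 = 0.15071336.
Var(Ŷ) = 44224² · 0.15071336 = 2.9475949 × 10^8.
SE(Ŷ) = √(2.9475949 × 10^8) = 17168.6.

17168.6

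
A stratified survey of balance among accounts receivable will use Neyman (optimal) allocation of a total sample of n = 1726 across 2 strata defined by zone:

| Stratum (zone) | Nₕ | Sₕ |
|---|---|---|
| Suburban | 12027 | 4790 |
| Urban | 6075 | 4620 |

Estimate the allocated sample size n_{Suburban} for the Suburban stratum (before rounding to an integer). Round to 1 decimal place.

Neyman allocation: nₕ = n·NₕSₕ / Σⱼ NⱼSⱼ.
Σ NⱼSⱼ = 12027·4790 + 6075·4620 = 8.567583 × 10^7.
n_{Suburban} = 1726·12027·4790 / (8.567583 × 10^7) = 1160.6.

1160.6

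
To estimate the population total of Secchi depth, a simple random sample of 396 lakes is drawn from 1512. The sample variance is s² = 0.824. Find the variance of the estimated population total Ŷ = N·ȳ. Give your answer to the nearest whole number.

3511

Var(Ŷ) = N²·Var(ȳ) = N²·(1 − n/N)·s²/n.
f = 396/1512 = 0.26190476; Var(ȳ) = 0.73809524·0.824/396 = 0.0015358345.
Var(Ŷ) = 1512² · 0.0015358345 = 3511.1388.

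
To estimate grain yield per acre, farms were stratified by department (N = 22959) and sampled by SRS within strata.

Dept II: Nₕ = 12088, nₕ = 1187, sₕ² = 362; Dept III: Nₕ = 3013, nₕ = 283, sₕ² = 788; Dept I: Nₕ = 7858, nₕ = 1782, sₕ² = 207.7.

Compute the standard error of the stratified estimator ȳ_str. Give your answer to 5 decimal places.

Var(ȳ_str) = Σₕ Wₕ²(1 − fₕ)sₕ²/nₕ with Wₕ = Nₕ/N, N = 22959.
Dept II: Wₕ = 0.52650377; term = 0.52650377²·(1 − 0.09819656)·362/1187 = 0.076238213.
Dept III: Wₕ = 0.13123394; term = 0.13123394²·(1 − 0.09392632)·788/283 = 0.043450585.
Dept I: Wₕ = 0.34226229; term = 0.34226229²·(1 − 0.22677526)·207.7/1782 = 0.010557295.
Sum = 0.13024609.
SE = √(0.13024609) = 0.36090.

0.36090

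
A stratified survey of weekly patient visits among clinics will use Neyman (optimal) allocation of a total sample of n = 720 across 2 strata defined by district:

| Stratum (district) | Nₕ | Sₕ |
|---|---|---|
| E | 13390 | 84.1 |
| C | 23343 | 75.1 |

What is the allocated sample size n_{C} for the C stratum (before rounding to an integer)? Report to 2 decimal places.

438.39

Neyman allocation: nₕ = n·NₕSₕ / Σⱼ NⱼSⱼ.
Σ NⱼSⱼ = 13390·84.1 + 23343·75.1 = 2.8791583 × 10^6.
n_{C} = 720·23343·75.1 / (2.8791583 × 10^6) = 438.39.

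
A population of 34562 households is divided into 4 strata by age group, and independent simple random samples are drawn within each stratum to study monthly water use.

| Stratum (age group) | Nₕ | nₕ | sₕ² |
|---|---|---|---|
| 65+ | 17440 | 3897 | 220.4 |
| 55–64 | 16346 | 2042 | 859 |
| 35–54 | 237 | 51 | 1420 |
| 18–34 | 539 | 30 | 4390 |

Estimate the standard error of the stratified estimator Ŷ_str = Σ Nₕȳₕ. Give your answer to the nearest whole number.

Var(Ŷ_str) = Σₕ Nₕ²(1 − fₕ)sₕ²/nₕ.
65+: 17440²·(1 − 3897/17440)·220.4/3897 = 1.3358034 × 10^7.
55–64: 16346²·(1 − 2042/16346)·859/2042 = 9.835726 × 10^7.
35–54: 237²·(1 − 51/237)·1420/51 = 1.2273812 × 10^6.
18–34: 539²·(1 − 30/539)·4390/30 = 4.0146696 × 10^7.
Sum = 1.5308937 × 10^8.
SE = √(1.5308937 × 10^8) = 12373.

12373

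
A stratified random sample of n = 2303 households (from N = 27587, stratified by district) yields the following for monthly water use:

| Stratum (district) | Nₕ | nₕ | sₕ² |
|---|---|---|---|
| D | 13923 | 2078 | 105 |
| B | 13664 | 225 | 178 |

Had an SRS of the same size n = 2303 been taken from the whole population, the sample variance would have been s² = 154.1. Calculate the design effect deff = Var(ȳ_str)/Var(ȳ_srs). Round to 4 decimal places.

3.2911

Var(ȳ_str) = Σ Wₕ²(1−fₕ)sₕ²/nₕ with Wₕ = Nₕ/27587:
  D: (13923/27587)²·(1−2078/13923)·105/2078 = 0.010949712
  B: (13664/27587)²·(1−225/13664)·178/225 = 0.19088568
  → Var(ȳ_str) = 0.20183539.
Var(ȳ_srs) = (1 − 2303/27587)·154.1/2303 = 0.061326758.
deff = 0.20183539 / 0.061326758 = 3.2911.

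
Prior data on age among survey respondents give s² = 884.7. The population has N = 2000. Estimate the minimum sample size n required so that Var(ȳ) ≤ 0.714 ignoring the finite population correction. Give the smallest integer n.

1240

Without fpc, n₀ = s²/D = 884.7/0.714 = 1239.0756.
Rounding up, n = 1240.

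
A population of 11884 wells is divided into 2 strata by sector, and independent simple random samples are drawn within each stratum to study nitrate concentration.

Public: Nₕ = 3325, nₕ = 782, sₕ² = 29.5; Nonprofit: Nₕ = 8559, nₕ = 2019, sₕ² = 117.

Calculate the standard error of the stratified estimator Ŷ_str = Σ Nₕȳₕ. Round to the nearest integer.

1888

Var(Ŷ_str) = Σₕ Nₕ²(1 − fₕ)sₕ²/nₕ.
Public: 3325²·(1 − 782/3325)·29.5/782 = 318972.52.
Nonprofit: 8559²·(1 − 2019/8559)·117/2019 = 3.243772 × 10^6.
Sum = 3.5627445 × 10^6.
SE = √(3.5627445 × 10^6) = 1888.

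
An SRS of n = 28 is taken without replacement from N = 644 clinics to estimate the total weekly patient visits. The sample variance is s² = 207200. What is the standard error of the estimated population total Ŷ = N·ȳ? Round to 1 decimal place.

54181.3

Var(Ŷ) = N²·Var(ȳ) = N²·(1 − n/N)·s²/n.
f = 28/644 = 0.04347826; Var(ȳ) = 0.95652174·207200/28 = 7078.2609.
Var(Ŷ) = 644² · 7078.2609 = 2.9356096 × 10^9.
SE(Ŷ) = √(2.9356096 × 10^9) = 54181.3.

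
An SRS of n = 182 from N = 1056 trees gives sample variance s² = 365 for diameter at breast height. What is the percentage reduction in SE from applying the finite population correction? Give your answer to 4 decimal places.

9.0246

f = n/N = 182/1056 = 0.17234848.
SE_no-fpc = √(s²/n) = 1.4161548; SE_fpc = √((1−f)s²/n) = 1.2883519.
Ratio = √(1−f) = 0.90975355. Reduction = 100·(1 − 0.90975355) = 9.0246%.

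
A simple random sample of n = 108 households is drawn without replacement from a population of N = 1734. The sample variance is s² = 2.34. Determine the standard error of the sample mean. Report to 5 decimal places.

Under SRS without replacement, Var(ȳ) = (1 − f)·s²/n with f = n/N = 108/1734 = 0.06228374.
Var(ȳ) = (1 − 0.06228374)·2.34/108 = 0.93771626·0.021666667 = 0.020317186.
SE(ȳ) = √(0.020317186) = 0.14254.

0.14254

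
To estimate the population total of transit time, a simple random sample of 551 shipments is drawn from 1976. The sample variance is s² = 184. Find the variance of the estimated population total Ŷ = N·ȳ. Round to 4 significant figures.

Var(Ŷ) = N²·Var(ȳ) = N²·(1 − n/N)·s²/n.
f = 551/1976 = 0.27884615; Var(ȳ) = 0.72115385·184/551 = 0.24082089.
Var(Ŷ) = 1976² · 0.24082089 = 940303.47.

940300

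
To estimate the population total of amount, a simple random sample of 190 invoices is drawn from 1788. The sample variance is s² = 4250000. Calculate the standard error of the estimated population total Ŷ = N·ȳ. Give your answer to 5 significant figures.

252810

Var(Ŷ) = N²·Var(ȳ) = N²·(1 − n/N)·s²/n.
f = 190/1788 = 0.10626398; Var(ȳ) = 0.89373602·4250000/190 = 19991.464.
Var(Ŷ) = 1788² · 19991.464 = 6.3911591 × 10^10.
SE(Ŷ) = √(6.3911591 × 10^10) = 252810.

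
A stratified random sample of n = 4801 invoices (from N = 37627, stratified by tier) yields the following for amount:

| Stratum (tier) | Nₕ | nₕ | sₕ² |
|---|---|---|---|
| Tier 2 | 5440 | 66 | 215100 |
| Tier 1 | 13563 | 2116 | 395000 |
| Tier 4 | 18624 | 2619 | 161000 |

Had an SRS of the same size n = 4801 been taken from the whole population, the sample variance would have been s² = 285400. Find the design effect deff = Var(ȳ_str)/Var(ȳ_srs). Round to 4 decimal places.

Var(ȳ_str) = Σ Wₕ²(1−fₕ)sₕ²/nₕ with Wₕ = Nₕ/37627:
  Tier 2: (5440/37627)²·(1−66/5440)·215100/66 = 67.296713
  Tier 1: (13563/37627)²·(1−2116/13563)·395000/2116 = 20.470558
  Tier 4: (18624/37627)²·(1−2619/18624)·161000/2619 = 12.942549
  → Var(ȳ_str) = 100.70982.
Var(ȳ_srs) = (1 − 4801/37627)·285400/4801 = 51.86097.
deff = 100.70982 / 51.86097 = 1.9419.

1.9419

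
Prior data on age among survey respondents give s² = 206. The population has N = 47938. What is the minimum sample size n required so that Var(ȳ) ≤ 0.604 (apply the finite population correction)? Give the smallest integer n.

Without fpc, n₀ = s²/D = 206/0.604 = 341.0596.
With fpc, (1 − n/N)·s²/n ≤ D requires n ≥ n₀/(1 + n₀/N) = 341.0596/(1 + 341.0596/47938) = 338.6502.
Rounding up, n = 339.

339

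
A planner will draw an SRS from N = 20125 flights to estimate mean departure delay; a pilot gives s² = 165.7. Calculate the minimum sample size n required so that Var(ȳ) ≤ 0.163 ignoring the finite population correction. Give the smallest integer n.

1017

Without fpc, n₀ = s²/D = 165.7/0.163 = 1016.5644.
Rounding up, n = 1017.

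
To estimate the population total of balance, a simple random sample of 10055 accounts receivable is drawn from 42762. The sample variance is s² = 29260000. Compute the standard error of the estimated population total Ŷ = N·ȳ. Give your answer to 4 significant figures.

2.017 × 10^6

Var(Ŷ) = N²·Var(ȳ) = N²·(1 − n/N)·s²/n.
f = 10055/42762 = 0.23513867; Var(ȳ) = 0.76486133·29260000/10055 = 2225.7427.
Var(Ŷ) = 42762² · 2225.7427 = 4.0699678 × 10^12.
SE(Ŷ) = √(4.0699678 × 10^12) = 2.017 × 10^6.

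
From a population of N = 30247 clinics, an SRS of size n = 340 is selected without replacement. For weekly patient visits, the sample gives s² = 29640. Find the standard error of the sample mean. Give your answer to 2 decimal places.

Under SRS without replacement, Var(ȳ) = (1 − f)·s²/n with f = n/N = 340/30247 = 0.01124078.
Var(ȳ) = (1 − 0.01124078)·29640/340 = 0.98875922·87.176471 = 86.196539.
SE(ȳ) = √(86.196539) = 9.28.

9.28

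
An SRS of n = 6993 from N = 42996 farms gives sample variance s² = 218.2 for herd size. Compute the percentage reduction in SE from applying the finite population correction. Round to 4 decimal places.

f = n/N = 6993/42996 = 0.16264304.
SE_no-fpc = √(s²/n) = 0.17664267; SE_fpc = √((1−f)s²/n) = 0.16164078.
Ratio = √(1−f) = 0.91507211. Reduction = 100·(1 − 0.91507211) = 8.4928%.

8.4928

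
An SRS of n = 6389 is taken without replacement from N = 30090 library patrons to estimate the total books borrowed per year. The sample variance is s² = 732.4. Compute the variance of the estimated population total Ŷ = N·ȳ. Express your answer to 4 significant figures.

Var(Ŷ) = N²·Var(ȳ) = N²·(1 − n/N)·s²/n.
f = 6389/30090 = 0.21232968; Var(ȳ) = 0.78767032·732.4/6389 = 0.090294216.
Var(Ŷ) = 30090² · 0.090294216 = 8.1753115 × 10^7.

8.175 × 10^7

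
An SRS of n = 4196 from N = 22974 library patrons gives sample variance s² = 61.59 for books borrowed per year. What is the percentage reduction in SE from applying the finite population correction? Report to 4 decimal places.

f = n/N = 4196/22974 = 0.18264125.
SE_no-fpc = √(s²/n) = 0.12115389; SE_fpc = √((1−f)s²/n) = 0.10953268.
Ratio = √(1−f) = 0.90407895. Reduction = 100·(1 − 0.90407895) = 9.5921%.

9.5921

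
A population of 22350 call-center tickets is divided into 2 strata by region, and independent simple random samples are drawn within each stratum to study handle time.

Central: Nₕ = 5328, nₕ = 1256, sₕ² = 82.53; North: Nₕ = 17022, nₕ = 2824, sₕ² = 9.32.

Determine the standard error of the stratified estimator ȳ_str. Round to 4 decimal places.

0.0667

Var(ȳ_str) = Σₕ Wₕ²(1 − fₕ)sₕ²/nₕ with Wₕ = Nₕ/N, N = 22350.
Central: Wₕ = 0.23838926; term = 0.23838926²·(1 − 0.23573574)·82.53/1256 = 0.0028539025.
North: Wₕ = 0.76161074; term = 0.76161074²·(1 − 0.16590295)·9.32/2824 = 0.001596739.
Sum = 0.0044506415.
SE = √(0.0044506415) = 0.0667.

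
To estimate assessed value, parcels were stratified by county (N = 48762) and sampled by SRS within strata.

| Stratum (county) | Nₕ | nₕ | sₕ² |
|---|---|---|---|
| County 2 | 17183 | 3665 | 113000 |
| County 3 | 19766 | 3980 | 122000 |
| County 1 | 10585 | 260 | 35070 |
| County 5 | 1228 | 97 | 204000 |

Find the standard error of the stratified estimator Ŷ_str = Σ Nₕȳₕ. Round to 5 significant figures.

185440

Var(Ŷ_str) = Σₕ Nₕ²(1 − fₕ)sₕ²/nₕ.
County 2: 17183²·(1 − 3665/17183)·113000/3665 = 7.1616962 × 10^9.
County 3: 19766²·(1 − 3980/19766)·122000/3980 = 9.5646184 × 10^9.
County 1: 10585²·(1 − 260/10585)·35070/260 = 1.4741556 × 10^10.
County 5: 1228²·(1 − 97/1228)·204000/97 = 2.9209183 × 10^9.
Sum = 3.4388789 × 10^10.
SE = √(3.4388789 × 10^10) = 185440.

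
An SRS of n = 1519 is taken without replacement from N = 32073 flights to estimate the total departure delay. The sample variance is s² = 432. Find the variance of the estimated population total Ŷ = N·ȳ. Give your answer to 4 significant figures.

Var(Ŷ) = N²·Var(ȳ) = N²·(1 − n/N)·s²/n.
f = 1519/32073 = 0.04736071; Var(ȳ) = 0.95263929·432/1519 = 0.27092836.
Var(Ŷ) = 32073² · 0.27092836 = 2.7869786 × 10^8.

2.787 × 10^8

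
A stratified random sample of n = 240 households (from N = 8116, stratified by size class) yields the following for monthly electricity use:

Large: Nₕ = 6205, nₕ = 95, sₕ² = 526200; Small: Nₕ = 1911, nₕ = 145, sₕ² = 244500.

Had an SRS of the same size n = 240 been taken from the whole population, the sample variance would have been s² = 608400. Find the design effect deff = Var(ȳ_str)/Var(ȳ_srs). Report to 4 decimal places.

Var(ȳ_str) = Σ Wₕ²(1−fₕ)sₕ²/nₕ with Wₕ = Nₕ/8116:
  Large: (6205/8116)²·(1−95/6205)·526200/95 = 3188.0576
  Small: (1911/8116)²·(1−145/1911)·244500/145 = 86.392924
  → Var(ȳ_str) = 3274.4505.
Var(ȳ_srs) = (1 − 240/8116)·608400/240 = 2460.037.
deff = 3274.4505 / 2460.037 = 1.3311.

1.3311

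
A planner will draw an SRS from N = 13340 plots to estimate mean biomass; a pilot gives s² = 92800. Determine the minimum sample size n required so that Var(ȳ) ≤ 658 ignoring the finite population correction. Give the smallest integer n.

Without fpc, n₀ = s²/D = 92800/658 = 141.0334.
Rounding up, n = 142.

142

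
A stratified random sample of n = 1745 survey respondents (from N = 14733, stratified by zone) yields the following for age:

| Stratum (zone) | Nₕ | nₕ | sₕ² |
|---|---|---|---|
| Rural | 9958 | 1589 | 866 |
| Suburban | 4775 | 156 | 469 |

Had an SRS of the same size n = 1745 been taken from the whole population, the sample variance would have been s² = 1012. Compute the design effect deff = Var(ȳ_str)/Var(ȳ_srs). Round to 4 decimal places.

Var(ȳ_str) = Σ Wₕ²(1−fₕ)sₕ²/nₕ with Wₕ = Nₕ/14733:
  Rural: (9958/14733)²·(1−1589/9958)·866/1589 = 0.20924607
  Suburban: (4775/14733)²·(1−156/4775)·469/156 = 0.30548311
  → Var(ȳ_str) = 0.51472918.
Var(ȳ_srs) = (1 − 1745/14733)·1012/1745 = 0.51125336.
deff = 0.51472918 / 0.51125336 = 1.0068.

1.0068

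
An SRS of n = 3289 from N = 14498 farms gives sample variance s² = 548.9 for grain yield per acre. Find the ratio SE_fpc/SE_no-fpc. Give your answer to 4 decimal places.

f = n/N = 3289/14498 = 0.22685888.
SE_no-fpc = √(s²/n) = 0.40852127; SE_fpc = √((1−f)s²/n) = 0.3592064.
Ratio = √(1−f) = 0.87928444.

0.8793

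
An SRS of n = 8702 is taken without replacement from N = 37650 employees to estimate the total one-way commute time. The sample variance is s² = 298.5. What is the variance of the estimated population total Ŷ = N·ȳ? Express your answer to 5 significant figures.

Var(Ŷ) = N²·Var(ȳ) = N²·(1 − n/N)·s²/n.
f = 8702/37650 = 0.23112882; Var(ȳ) = 0.76887118·298.5/8702 = 0.026374172.
Var(Ŷ) = 37650² · 0.026374172 = 3.7385982 × 10^7.

3.7386 × 10^7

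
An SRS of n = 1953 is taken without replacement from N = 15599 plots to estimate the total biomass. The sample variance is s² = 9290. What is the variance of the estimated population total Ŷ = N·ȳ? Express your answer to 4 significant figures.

Var(Ŷ) = N²·Var(ȳ) = N²·(1 − n/N)·s²/n.
f = 1953/15599 = 0.12520033; Var(ȳ) = 0.87479967·9290/1953 = 4.1612334.
Var(Ŷ) = 15599² · 4.1612334 = 1.0125479 × 10^9.

1.013 × 10^9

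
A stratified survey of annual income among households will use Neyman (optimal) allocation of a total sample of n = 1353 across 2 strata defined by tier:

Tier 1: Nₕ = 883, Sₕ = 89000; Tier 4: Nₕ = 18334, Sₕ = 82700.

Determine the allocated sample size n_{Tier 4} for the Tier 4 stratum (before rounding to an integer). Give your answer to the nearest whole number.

1286

Neyman allocation: nₕ = n·NₕSₕ / Σⱼ NⱼSⱼ.
Σ NⱼSⱼ = 883·89000 + 18334·82700 = 1.5948088 × 10^9.
n_{Tier 4} = 1353·18334·82700 / (1.5948088 × 10^9) = 1286.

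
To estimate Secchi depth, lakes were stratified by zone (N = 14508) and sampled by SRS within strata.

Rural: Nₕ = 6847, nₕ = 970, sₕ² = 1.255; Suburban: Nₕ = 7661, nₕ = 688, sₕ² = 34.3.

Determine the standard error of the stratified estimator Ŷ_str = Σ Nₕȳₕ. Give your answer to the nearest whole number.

1648

Var(Ŷ_str) = Σₕ Nₕ²(1 − fₕ)sₕ²/nₕ.
Rural: 6847²·(1 − 970/6847)·1.255/970 = 52062.859.
Suburban: 7661²·(1 − 688/7661)·34.3/688 = 2.6632431 × 10^6.
Sum = 2.715306 × 10^6.
SE = √(2.715306 × 10^6) = 1648.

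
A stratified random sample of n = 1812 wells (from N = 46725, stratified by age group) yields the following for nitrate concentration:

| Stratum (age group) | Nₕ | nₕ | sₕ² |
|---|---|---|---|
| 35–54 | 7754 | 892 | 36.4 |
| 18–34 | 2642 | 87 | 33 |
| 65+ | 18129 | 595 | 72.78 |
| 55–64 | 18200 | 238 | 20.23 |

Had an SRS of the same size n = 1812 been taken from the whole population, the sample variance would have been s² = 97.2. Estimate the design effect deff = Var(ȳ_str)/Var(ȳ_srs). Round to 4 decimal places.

Var(ȳ_str) = Σ Wₕ²(1−fₕ)sₕ²/nₕ with Wₕ = Nₕ/46725:
  35–54: (7754/46725)²·(1−892/7754)·36.4/892 = 9.9452206 × 10^-4
  18–34: (2642/46725)²·(1−87/2642)·33/87 = 0.0011727887
  65+: (18129/46725)²·(1−595/18129)·72.78/595 = 0.017809483
  55–64: (18200/46725)²·(1−238/18200)·20.23/238 = 0.012727596
  → Var(ȳ_str) = 0.03270439.
Var(ȳ_srs) = (1 − 1812/46725)·97.2/1812 = 0.051562127.
deff = 0.03270439 / 0.051562127 = 0.6343.

0.6343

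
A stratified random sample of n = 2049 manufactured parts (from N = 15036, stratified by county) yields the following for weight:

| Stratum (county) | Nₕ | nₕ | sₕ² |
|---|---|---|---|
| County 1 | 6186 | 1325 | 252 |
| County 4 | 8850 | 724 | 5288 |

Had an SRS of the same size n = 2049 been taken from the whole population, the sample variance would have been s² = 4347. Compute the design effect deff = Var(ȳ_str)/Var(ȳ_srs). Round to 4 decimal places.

Var(ȳ_str) = Σ Wₕ²(1−fₕ)sₕ²/nₕ with Wₕ = Nₕ/15036:
  County 1: (6186/15036)²·(1−1325/6186)·252/1325 = 0.025296216
  County 4: (8850/15036)²·(1−724/8850)·5288/724 = 2.3233163
  → Var(ȳ_str) = 2.3486125.
Var(ȳ_srs) = (1 − 2049/15036)·4347/2049 = 1.8324165.
deff = 2.3486125 / 1.8324165 = 1.2817.

1.2817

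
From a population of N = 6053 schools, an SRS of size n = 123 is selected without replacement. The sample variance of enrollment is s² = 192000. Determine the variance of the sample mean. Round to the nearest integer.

1529

Under SRS without replacement, Var(ȳ) = (1 − f)·s²/n with f = n/N = 123/6053 = 0.02032050.
Var(ȳ) = (1 − 0.02032050)·192000/123 = 0.97967950·1560.9756 = 1529.2558.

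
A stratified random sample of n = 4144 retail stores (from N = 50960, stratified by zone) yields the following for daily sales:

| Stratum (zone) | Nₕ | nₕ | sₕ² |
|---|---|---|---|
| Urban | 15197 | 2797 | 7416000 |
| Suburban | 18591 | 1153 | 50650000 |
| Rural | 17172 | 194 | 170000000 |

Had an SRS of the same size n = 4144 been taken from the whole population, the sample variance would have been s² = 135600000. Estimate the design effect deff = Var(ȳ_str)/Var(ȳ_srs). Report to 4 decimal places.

3.4614

Var(ȳ_str) = Σ Wₕ²(1−fₕ)sₕ²/nₕ with Wₕ = Nₕ/50960:
  Urban: (15197/50960)²·(1−2797/15197)·7416000/2797 = 192.39685
  Suburban: (18591/50960)²·(1−1153/18591)·50650000/1153 = 5483.9152
  Rural: (17172/50960)²·(1−194/17172)·170000000/194 = 98377.495
  → Var(ȳ_str) = 104053.81.
Var(ȳ_srs) = (1 − 4144/50960)·135600000/4144 = 30061.097.
deff = 104053.81 / 30061.097 = 3.4614.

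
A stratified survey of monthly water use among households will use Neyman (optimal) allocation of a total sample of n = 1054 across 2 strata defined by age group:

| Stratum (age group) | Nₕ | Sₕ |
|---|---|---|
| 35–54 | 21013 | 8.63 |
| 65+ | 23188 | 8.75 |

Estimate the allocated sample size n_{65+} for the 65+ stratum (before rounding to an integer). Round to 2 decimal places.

556.56

Neyman allocation: nₕ = n·NₕSₕ / Σⱼ NⱼSⱼ.
Σ NⱼSⱼ = 21013·8.63 + 23188·8.75 = 384237.19.
n_{65+} = 1054·23188·8.75 / 384237.19 = 556.56.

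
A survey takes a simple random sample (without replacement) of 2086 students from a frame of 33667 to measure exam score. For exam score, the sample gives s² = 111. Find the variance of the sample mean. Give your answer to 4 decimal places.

Under SRS without replacement, Var(ȳ) = (1 − f)·s²/n with f = n/N = 2086/33667 = 0.06195978.
Var(ȳ) = (1 − 0.06195978)·111/2086 = 0.93804022·0.053211889 = 0.049914892.

0.0499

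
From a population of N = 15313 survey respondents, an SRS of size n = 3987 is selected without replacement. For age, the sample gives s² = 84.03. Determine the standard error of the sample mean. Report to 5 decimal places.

Under SRS without replacement, Var(ȳ) = (1 − f)·s²/n with f = n/N = 3987/15313 = 0.26036701.
Var(ȳ) = (1 − 0.26036701)·84.03/3987 = 0.73963299·0.021075997 = 0.015588503.
SE(ȳ) = √(0.015588503) = 0.12485.

0.12485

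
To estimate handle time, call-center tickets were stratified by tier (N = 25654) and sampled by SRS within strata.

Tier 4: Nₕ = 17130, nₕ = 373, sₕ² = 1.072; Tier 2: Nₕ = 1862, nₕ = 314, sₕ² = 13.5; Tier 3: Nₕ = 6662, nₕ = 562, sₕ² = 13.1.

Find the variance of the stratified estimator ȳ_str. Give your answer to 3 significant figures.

Var(ȳ_str) = Σₕ Wₕ²(1 − fₕ)sₕ²/nₕ with Wₕ = Nₕ/N, N = 25654.
Tier 4: Wₕ = 0.66773213; term = 0.66773213²·(1 − 0.02177466)·1.072/373 = 0.0012535146.
Tier 2: Wₕ = 0.07258127; term = 0.07258127²·(1 − 0.16863588)·13.5/314 = 1.8829751 × 10^-4.
Tier 3: Wₕ = 0.25968660; term = 0.25968660²·(1 − 0.08435905)·13.1/562 = 0.0014393263.
Sum = 0.0028811384.

0.00288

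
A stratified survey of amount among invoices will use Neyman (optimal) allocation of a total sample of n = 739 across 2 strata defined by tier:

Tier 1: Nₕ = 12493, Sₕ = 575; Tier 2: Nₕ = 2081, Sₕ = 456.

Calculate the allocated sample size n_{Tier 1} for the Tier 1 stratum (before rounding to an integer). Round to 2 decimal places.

652.77

Neyman allocation: nₕ = n·NₕSₕ / Σⱼ NⱼSⱼ.
Σ NⱼSⱼ = 12493·575 + 2081·456 = 8.132411 × 10^6.
n_{Tier 1} = 739·12493·575 / (8.132411 × 10^6) = 652.77.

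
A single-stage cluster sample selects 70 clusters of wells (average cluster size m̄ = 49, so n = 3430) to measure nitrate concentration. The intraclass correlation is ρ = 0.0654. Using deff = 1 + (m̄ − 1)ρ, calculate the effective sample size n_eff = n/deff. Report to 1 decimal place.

828.7

deff = 1 + (49 − 1)·0.0654 = 1 + 3.1392 = 4.1392.
n_eff = 3430 / 4.1392 = 828.7.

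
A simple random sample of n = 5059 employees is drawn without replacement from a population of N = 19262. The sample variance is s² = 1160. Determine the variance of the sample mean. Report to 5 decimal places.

0.16907

Under SRS without replacement, Var(ȳ) = (1 − f)·s²/n with f = n/N = 5059/19262 = 0.26264147.
Var(ȳ) = (1 − 0.26264147)·1160/5059 = 0.73735853·0.22929433 = 0.16907213.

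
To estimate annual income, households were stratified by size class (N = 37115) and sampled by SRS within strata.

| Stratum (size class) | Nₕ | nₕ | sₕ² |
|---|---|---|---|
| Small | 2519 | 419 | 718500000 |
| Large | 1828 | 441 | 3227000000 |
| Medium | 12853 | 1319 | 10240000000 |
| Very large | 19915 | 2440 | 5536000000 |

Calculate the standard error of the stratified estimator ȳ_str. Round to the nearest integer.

Var(ȳ_str) = Σₕ Wₕ²(1 − fₕ)sₕ²/nₕ with Wₕ = Nₕ/N, N = 37115.
Small: Wₕ = 0.06787013; term = 0.06787013²·(1 − 0.16633585)·718500000/419 = 6585.0834.
Large: Wₕ = 0.04925232; term = 0.04925232²·(1 − 0.24124726)·3227000000/441 = 13468.341.
Medium: Wₕ = 0.34630203; term = 0.34630203²·(1 − 0.10262196)·10240000000/1319 = 835488.9.
Very large: Wₕ = 0.53657551; term = 0.53657551²·(1 − 0.12252071)·5536000000/2440 = 573198.2.
Sum = 1.4287405 × 10^6.
SE = √(1.4287405 × 10^6) = 1195.

1195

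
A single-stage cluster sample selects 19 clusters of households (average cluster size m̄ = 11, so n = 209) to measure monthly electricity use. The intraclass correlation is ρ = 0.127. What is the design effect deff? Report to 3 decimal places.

deff = 1 + (11 − 1)·0.127 = 1 + 1.27 = 2.27.

2.270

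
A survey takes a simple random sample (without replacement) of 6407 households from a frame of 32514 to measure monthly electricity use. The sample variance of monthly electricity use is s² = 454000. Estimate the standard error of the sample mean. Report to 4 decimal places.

Under SRS without replacement, Var(ȳ) = (1 − f)·s²/n with f = n/N = 6407/32514 = 0.19705358.
Var(ȳ) = (1 − 0.19705358)·454000/6407 = 0.80294642·70.859997 = 56.896781.
SE(ȳ) = √(56.896781) = 7.5430.

7.5430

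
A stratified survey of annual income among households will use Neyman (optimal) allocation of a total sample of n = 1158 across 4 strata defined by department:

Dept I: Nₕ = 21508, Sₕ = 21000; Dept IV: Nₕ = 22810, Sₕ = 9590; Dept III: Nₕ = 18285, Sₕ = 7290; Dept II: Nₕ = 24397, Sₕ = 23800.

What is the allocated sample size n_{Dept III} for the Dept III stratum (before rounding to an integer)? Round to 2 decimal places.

Neyman allocation: nₕ = n·NₕSₕ / Σⱼ NⱼSⱼ.
Σ NⱼSⱼ = 21508·21000 + 22810·9590 + 18285·7290 + 24397·23800 = 1.3843622 × 10^9.
n_{Dept III} = 1158·18285·7290 / (1.3843622 × 10^9) = 111.50.

111.50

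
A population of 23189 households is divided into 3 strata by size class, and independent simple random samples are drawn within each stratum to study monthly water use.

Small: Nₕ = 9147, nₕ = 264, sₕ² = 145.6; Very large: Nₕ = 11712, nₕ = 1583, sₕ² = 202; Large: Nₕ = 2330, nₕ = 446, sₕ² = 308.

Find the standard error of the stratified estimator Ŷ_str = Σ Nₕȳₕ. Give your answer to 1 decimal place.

7936.1

Var(Ŷ_str) = Σₕ Nₕ²(1 − fₕ)sₕ²/nₕ.
Small: 9147²·(1 − 264/9147)·145.6/264 = 4.4812151 × 10^7.
Very large: 11712²·(1 − 1583/11712)·202/1583 = 1.5137986 × 10^7.
Large: 2330²·(1 − 446/2330)·308/446 = 3.0314658 × 10^6.
Sum = 6.2981603 × 10^7.
SE = √(6.2981603 × 10^7) = 7936.1.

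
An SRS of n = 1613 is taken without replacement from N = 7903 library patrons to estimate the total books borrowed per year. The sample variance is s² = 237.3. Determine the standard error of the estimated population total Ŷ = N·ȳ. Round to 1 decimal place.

2704.3

Var(Ŷ) = N²·Var(ȳ) = N²·(1 − n/N)·s²/n.
f = 1613/7903 = 0.20409971; Var(ȳ) = 0.79590029·237.3/1613 = 0.1170906.
Var(Ŷ) = 7903² · 0.1170906 = 7.3131755 × 10^6.
SE(Ŷ) = √(7.3131755 × 10^6) = 2704.3.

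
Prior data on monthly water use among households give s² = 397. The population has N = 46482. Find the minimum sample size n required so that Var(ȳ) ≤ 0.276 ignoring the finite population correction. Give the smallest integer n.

Without fpc, n₀ = s²/D = 397/0.276 = 1438.4058.
Rounding up, n = 1439.

1439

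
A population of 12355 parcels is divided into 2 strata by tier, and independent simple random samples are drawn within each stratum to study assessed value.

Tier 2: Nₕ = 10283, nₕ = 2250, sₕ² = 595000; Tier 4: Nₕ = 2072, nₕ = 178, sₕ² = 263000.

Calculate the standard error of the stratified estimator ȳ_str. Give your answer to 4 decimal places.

Var(ȳ_str) = Σₕ Wₕ²(1 − fₕ)sₕ²/nₕ with Wₕ = Nₕ/N, N = 12355.
Tier 2: Wₕ = 0.83229462; term = 0.83229462²·(1 − 0.21880774)·595000/2250 = 143.10228.
Tier 4: Wₕ = 0.16770538; term = 0.16770538²·(1 − 0.08590734)·263000/178 = 37.985686.
Sum = 181.08797.
SE = √(181.08797) = 13.4569.

13.4569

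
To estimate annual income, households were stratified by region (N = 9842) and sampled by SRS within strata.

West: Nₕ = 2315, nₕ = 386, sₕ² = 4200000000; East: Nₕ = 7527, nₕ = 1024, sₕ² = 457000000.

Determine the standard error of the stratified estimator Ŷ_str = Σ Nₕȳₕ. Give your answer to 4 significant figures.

Var(Ŷ_str) = Σₕ Nₕ²(1 − fₕ)sₕ²/nₕ.
West: 2315²·(1 − 386/2315)·4200000000/386 = 4.8589811 × 10^13.
East: 7527²·(1 − 1024/7527)·457000000/1024 = 2.1844993 × 10^13.
Sum = 7.0434804 × 10^13.
SE = √(7.0434804 × 10^13) = 8.393 × 10^6.

8.393 × 10^6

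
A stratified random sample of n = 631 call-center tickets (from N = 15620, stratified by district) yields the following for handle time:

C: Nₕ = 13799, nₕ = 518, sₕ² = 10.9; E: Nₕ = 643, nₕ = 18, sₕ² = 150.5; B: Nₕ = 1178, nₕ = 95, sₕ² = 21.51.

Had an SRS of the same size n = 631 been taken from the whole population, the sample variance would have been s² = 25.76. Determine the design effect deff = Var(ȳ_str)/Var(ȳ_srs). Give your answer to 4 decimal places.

0.7852

Var(ȳ_str) = Σ Wₕ²(1−fₕ)sₕ²/nₕ with Wₕ = Nₕ/15620:
  C: (13799/15620)²·(1−518/13799)·10.9/518 = 0.015805676
  E: (643/15620)²·(1−18/643)·150.5/18 = 0.01377187
  B: (1178/15620)²·(1−95/1178)·21.51/95 = 0.0011839367
  → Var(ȳ_str) = 0.030761483.
Var(ȳ_srs) = (1 − 631/15620)·25.76/631 = 0.039174921.
deff = 0.030761483 / 0.039174921 = 0.7852.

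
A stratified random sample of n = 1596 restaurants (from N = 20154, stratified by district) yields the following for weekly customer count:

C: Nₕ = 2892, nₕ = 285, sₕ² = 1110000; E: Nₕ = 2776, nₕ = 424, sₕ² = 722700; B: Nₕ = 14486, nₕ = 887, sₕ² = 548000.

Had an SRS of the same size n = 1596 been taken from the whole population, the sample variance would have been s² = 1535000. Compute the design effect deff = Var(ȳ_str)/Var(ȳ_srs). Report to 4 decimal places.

Var(ȳ_str) = Σ Wₕ²(1−fₕ)sₕ²/nₕ with Wₕ = Nₕ/20154:
  C: (2892/20154)²·(1−285/2892)·1110000/285 = 72.292781
  E: (2776/20154)²·(1−424/2776)·722700/424 = 27.39848
  B: (14486/20154)²·(1−887/14486)·548000/887 = 299.63317
  → Var(ȳ_str) = 399.32443.
Var(ȳ_srs) = (1 − 1596/20154)·1535000/1596 = 885.61591.
deff = 399.32443 / 885.61591 = 0.4509.

0.4509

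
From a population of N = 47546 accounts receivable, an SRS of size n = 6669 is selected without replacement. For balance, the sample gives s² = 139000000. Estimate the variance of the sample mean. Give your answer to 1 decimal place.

Under SRS without replacement, Var(ȳ) = (1 − f)·s²/n with f = n/N = 6669/47546 = 0.14026417.
Var(ȳ) = (1 − 0.14026417)·139000000/6669 = 0.85973583·20842.705 = 17919.22.

17919.2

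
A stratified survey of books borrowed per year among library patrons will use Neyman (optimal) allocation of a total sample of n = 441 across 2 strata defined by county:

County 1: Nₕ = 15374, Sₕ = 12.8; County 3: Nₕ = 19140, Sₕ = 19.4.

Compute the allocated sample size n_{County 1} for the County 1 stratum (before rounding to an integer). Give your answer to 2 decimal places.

Neyman allocation: nₕ = n·NₕSₕ / Σⱼ NⱼSⱼ.
Σ NⱼSⱼ = 15374·12.8 + 19140·19.4 = 568103.2.
n_{County 1} = 441·15374·12.8 / 568103.2 = 152.76.

152.76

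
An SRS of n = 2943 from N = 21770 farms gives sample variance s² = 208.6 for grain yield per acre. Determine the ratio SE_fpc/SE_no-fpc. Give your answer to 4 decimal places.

f = n/N = 2943/21770 = 0.13518604.
SE_no-fpc = √(s²/n) = 0.26623308; SE_fpc = √((1−f)s²/n) = 0.24758445.
Ratio = √(1−f) = 0.92995374.

0.9300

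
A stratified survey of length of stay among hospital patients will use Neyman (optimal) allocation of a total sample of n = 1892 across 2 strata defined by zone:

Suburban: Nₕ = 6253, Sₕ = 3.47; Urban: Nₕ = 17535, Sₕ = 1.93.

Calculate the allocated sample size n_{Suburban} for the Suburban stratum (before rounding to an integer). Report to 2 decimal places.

739.14

Neyman allocation: nₕ = n·NₕSₕ / Σⱼ NⱼSⱼ.
Σ NⱼSⱼ = 6253·3.47 + 17535·1.93 = 55540.46.
n_{Suburban} = 1892·6253·3.47 / 55540.46 = 739.14.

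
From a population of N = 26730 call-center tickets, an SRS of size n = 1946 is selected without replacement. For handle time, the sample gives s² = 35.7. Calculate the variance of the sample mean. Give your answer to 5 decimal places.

0.01701

Under SRS without replacement, Var(ȳ) = (1 − f)·s²/n with f = n/N = 1946/26730 = 0.07280210.
Var(ȳ) = (1 − 0.07280210)·35.7/1946 = 0.92719790·0.018345324 = 0.017009746.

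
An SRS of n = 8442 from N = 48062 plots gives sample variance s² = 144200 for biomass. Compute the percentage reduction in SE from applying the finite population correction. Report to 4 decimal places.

9.2062

f = n/N = 8442/48062 = 0.17564812.
SE_no-fpc = √(s²/n) = 4.1329481; SE_fpc = √((1−f)s²/n) = 3.7524617.
Ratio = √(1−f) = 0.90793826. Reduction = 100·(1 − 0.90793826) = 9.2062%.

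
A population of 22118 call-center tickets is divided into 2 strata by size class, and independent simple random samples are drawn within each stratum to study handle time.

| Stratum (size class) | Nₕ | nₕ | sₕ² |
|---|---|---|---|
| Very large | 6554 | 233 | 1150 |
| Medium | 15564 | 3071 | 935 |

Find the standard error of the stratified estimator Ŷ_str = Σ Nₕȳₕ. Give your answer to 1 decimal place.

Var(Ŷ_str) = Σₕ Nₕ²(1 − fₕ)sₕ²/nₕ.
Very large: 6554²·(1 − 233/6554)·1150/233 = 2.0447214 × 10^8.
Medium: 15564²·(1 − 3071/15564)·935/3071 = 5.9199734 × 10^7.
Sum = 2.6367187 × 10^8.
SE = √(2.6367187 × 10^8) = 16238.0.

16238.0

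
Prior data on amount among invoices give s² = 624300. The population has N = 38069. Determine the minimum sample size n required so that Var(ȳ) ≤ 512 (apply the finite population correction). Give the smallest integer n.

1182

Without fpc, n₀ = s²/D = 624300/512 = 1219.3359.
With fpc, (1 − n/N)·s²/n ≤ D requires n ≥ n₀/(1 + n₀/N) = 1219.3359/(1 + 1219.3359/38069) = 1181.4931.
Rounding up, n = 1182.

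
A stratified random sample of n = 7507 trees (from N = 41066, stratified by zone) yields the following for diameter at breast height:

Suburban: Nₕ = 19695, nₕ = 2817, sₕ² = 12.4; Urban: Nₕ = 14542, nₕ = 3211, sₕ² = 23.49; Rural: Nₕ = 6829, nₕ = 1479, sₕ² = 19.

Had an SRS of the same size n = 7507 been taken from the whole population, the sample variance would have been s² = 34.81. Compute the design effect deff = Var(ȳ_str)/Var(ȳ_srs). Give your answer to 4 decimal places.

Var(ȳ_str) = Σ Wₕ²(1−fₕ)sₕ²/nₕ with Wₕ = Nₕ/41066:
  Suburban: (19695/41066)²·(1−2817/19695)·12.4/2817 = 8.6765485 × 10^-4
  Urban: (14542/41066)²·(1−3211/14542)·23.49/3211 = 7.1477653 × 10^-4
  Rural: (6829/41066)²·(1−1479/6829)·19/1479 = 2.7831173 × 10^-4
  → Var(ȳ_str) = 0.0018607431.
Var(ȳ_srs) = (1 − 7507/41066)·34.81/7507 = 0.0037893456.
deff = 0.0018607431 / 0.0037893456 = 0.4910.

0.4910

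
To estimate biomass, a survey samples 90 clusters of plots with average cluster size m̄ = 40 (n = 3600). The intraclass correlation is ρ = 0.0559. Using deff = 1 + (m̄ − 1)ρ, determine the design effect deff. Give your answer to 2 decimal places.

deff = 1 + (40 − 1)·0.0559 = 1 + 2.1801 = 3.1801.

3.18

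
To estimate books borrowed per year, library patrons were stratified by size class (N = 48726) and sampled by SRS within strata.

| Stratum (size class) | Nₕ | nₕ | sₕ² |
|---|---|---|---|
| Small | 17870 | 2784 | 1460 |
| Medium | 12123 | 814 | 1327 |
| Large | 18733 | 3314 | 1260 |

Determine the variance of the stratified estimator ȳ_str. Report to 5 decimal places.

0.19994

Var(ȳ_str) = Σₕ Wₕ²(1 − fₕ)sₕ²/nₕ with Wₕ = Nₕ/N, N = 48726.
Small: Wₕ = 0.36674465; term = 0.36674465²·(1 − 0.15579183)·1460/2784 = 0.05954712.
Medium: Wₕ = 0.24879941; term = 0.24879941²·(1 − 0.06714510)·1327/814 = 0.094136773.
Large: Wₕ = 0.38445594; term = 0.38445594²·(1 − 0.17690706)·1260/3314 = 0.046255147.
Sum = 0.19993904.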